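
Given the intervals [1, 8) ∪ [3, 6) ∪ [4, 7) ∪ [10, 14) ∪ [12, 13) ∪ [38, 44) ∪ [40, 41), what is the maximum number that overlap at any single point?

Sweep endpoints in order; track running count of active intervals.
Peak of 3 reached at 4.

3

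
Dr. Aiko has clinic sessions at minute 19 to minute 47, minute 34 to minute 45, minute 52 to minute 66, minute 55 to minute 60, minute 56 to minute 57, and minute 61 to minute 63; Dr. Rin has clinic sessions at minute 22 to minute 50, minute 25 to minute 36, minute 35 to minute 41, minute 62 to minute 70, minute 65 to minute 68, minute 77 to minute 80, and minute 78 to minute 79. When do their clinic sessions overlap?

minute 22 to minute 47, minute 62 to minute 66

First set merges to minute 19 to minute 47, minute 52 to minute 66.
Second set merges to minute 22 to minute 50, minute 62 to minute 70, minute 77 to minute 80.
minute 19 to minute 47 overlaps B on minute 22 to minute 47.
minute 52 to minute 66 overlaps B on minute 62 to minute 66.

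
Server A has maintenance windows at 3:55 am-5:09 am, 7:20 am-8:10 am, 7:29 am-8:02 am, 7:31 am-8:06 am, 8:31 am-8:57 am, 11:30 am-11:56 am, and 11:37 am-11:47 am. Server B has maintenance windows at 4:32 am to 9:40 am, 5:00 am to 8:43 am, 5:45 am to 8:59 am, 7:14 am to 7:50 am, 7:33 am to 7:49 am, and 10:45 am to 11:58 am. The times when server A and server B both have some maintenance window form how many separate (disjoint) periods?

Merge the first list: 3:55 am-5:09 am, 7:20 am-8:10 am, 8:31 am-8:57 am, 11:30 am-11:56 am.
Merge the second list: 4:32 am-9:40 am, 10:45 am-11:58 am.
A ∩ B = 4:32 am-5:09 am, 7:20 am-8:10 am, 8:31 am-8:57 am, 11:30 am-11:56 am.
That is 4 disjoint pieces.

4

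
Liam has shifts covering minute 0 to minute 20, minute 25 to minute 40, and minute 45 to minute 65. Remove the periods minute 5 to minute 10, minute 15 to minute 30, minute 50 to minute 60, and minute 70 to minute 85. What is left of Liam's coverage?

minute 0 to minute 20 with B removed leaves minute 0 to minute 5, minute 10 to minute 15.
minute 25 to minute 40 with B removed leaves minute 30 to minute 40.
minute 45 to minute 65 with B removed leaves minute 45 to minute 50, minute 60 to minute 65.

minute 0 to minute 5, minute 10 to minute 15, minute 30 to minute 40, minute 45 to minute 50, minute 60 to minute 65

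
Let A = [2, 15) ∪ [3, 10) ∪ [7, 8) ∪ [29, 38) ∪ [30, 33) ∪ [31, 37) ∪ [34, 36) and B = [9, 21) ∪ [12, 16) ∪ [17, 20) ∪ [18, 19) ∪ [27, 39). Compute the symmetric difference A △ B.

A, merged: [2, 15), [29, 38).
B, merged: [9, 21), [27, 39).
A but not B: [2, 9).
B but not A: [15, 21), [27, 29), [38, 39).
Combining gives A △ B.

[2, 9) ∪ [15, 21) ∪ [27, 29) ∪ [38, 39)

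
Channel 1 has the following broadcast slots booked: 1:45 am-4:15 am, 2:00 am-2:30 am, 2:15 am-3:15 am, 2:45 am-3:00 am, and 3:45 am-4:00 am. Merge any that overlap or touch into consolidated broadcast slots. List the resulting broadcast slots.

2:00 am–2:30 am overlaps/touches 1:45 am–4:15 am → extend to 1:45 am–4:15 am.
2:15 am–3:15 am overlaps/touches 1:45 am–4:15 am → extend to 1:45 am–4:15 am.
2:45 am–3:00 am overlaps/touches 1:45 am–4:15 am → extend to 1:45 am–4:15 am.
3:45 am–4:00 am overlaps/touches 1:45 am–4:15 am → extend to 1:45 am–4:15 am.

1:45 am–4:15 am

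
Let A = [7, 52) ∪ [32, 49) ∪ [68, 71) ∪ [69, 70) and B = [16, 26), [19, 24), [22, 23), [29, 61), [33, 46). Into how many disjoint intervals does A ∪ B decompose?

First set merges to [7, 52), [68, 71).
Second set merges to [16, 26), [29, 61).
A ∪ B = [7, 61), [68, 71).
That is 2 disjoint pieces.

2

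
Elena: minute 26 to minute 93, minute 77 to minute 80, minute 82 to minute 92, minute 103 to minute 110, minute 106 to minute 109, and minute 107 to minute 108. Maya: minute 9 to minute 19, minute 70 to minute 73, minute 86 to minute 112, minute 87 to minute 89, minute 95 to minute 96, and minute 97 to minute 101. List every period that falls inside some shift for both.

A, merged: minute 26 to minute 93, minute 103 to minute 110.
B, merged: minute 9 to minute 19, minute 70 to minute 73, minute 86 to minute 112.
minute 26 to minute 93 meets the second set on minute 70 to minute 73, minute 86 to minute 93.
minute 103 to minute 110 meets the second set on minute 103 to minute 110.

minute 70 to minute 73, minute 86 to minute 93, minute 103 to minute 110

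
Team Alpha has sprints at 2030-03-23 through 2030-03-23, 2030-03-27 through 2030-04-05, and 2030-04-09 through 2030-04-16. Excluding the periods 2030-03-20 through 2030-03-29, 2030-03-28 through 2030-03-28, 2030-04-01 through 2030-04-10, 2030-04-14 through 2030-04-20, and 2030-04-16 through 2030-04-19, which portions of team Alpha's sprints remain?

Merge the second list: 2030-03-20 through 2030-03-29, 2030-04-01 through 2030-04-10, 2030-04-14 through 2030-04-20.
2030-03-23 through 2030-03-23: entirely removed.
2030-03-27 through 2030-04-05 \ B = 2030-03-30 through 2030-03-31.
2030-04-09 through 2030-04-16 \ B = 2030-04-11 through 2030-04-13.

2030-03-30 through 2030-03-31, 2030-04-11 through 2030-04-13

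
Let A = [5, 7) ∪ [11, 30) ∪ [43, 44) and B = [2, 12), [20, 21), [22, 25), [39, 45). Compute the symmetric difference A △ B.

Only in the first: [12, 20), [21, 22), [25, 30).
Only in the second: [2, 5), [7, 11), [39, 43), [44, 45).
Together these are the periods covered by exactly one.

[2, 5) ∪ [7, 11) ∪ [12, 20) ∪ [21, 22) ∪ [25, 30) ∪ [39, 43) ∪ [44, 45)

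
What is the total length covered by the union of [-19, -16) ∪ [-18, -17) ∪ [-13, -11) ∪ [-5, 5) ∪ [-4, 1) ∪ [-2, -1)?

Merged: [-19, -16), [-13, -11), [-5, 5).
Lengths: 3 + 2 + 10 = 15.

15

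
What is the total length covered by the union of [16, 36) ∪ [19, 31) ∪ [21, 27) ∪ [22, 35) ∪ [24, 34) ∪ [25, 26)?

Merged: [16, 36).
Length: 20.

20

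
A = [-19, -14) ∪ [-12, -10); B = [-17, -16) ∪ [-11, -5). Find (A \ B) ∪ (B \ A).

A but not B: [-19, -17), [-16, -14), [-12, -11).
B but not A: [-10, -5).
Combining gives A △ B.

[-19, -17) ∪ [-16, -14) ∪ [-12, -11) ∪ [-10, -5)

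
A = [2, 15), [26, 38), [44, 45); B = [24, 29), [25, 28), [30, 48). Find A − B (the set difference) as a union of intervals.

[2, 15) ∪ [29, 30)

Merge the second list: [24, 29), [30, 48).
[2, 15) is untouched.
[26, 38) with B removed leaves [29, 30).
[44, 45) lies entirely inside B → drops out.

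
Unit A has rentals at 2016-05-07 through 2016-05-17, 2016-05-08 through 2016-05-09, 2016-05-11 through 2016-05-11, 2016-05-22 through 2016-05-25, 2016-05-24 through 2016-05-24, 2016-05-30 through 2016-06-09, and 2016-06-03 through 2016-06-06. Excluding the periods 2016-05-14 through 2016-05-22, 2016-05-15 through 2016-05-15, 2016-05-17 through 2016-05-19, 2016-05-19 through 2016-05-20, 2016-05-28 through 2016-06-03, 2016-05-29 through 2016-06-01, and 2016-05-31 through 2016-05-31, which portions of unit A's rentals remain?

2016-05-07 through 2016-05-13, 2016-05-23 through 2016-05-25, 2016-06-04 through 2016-06-09

A, merged: 2016-05-07 through 2016-05-17, 2016-05-22 through 2016-05-25, 2016-05-30 through 2016-06-09.
B, merged: 2016-05-14 through 2016-05-22, 2016-05-28 through 2016-06-03.
2016-05-07 through 2016-05-17 with B removed leaves 2016-05-07 through 2016-05-13.
2016-05-22 through 2016-05-25 with B removed leaves 2016-05-23 through 2016-05-25.
2016-05-30 through 2016-06-09 with B removed leaves 2016-06-04 through 2016-06-09.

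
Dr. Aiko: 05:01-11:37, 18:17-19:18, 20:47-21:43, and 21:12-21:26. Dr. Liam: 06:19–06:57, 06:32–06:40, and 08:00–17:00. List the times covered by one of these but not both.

05:01-06:19, 06:57-08:00, 11:37-17:00, 18:17-19:18, 20:47-21:43

Merge the first list: 05:01-11:37, 18:17-19:18, 20:47-21:43.
Merge the second list: 06:19-06:57, 08:00-17:00.
Only in the first: 05:01-06:19, 06:57-08:00, 18:17-19:18, 20:47-21:43.
Only in the second: 11:37-17:00.
Together these are the periods covered by exactly one.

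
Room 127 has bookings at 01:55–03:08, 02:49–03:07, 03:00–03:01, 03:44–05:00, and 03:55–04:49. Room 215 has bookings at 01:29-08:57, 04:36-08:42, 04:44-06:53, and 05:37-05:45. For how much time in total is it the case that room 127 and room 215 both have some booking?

Merge the first list: 01:55–03:08, 03:44–05:00.
Merge the second list: 01:29–08:57.
A ∩ B = 01:55–03:08, 03:44–05:00.
Total: 1 h 13 min + 1 h 16 min = 2 h 29 min.

2 h 29 min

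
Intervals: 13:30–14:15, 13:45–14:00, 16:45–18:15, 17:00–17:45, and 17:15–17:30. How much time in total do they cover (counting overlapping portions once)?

Merged: 13:30-14:15, 16:45-18:15.
Lengths: 45 min + 1 h 30 min = 2 h 15 min.

2 h 15 min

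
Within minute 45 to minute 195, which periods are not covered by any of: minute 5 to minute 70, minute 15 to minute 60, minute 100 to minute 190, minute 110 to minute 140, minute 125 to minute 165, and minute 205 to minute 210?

The merged coverage is minute 5 to minute 70, minute 100 to minute 190, minute 205 to minute 210.
Gaps within minute 45 to minute 195: minute 70 to minute 100, minute 190 to minute 195.

minute 70 to minute 100, minute 190 to minute 195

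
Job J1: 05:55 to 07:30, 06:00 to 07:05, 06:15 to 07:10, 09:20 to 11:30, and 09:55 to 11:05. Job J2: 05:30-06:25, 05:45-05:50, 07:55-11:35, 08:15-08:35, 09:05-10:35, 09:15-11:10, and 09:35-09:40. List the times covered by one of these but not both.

05:30–05:55, 06:25–07:30, 07:55–09:20, 11:30–11:35

Merge the first list: 05:55–07:30, 09:20–11:30.
Merge the second list: 05:30–06:25, 07:55–11:35.
Only in the first: 06:25–07:30.
Only in the second: 05:30–05:55, 07:55–09:20, 11:30–11:35.
Together these are the periods covered by exactly one.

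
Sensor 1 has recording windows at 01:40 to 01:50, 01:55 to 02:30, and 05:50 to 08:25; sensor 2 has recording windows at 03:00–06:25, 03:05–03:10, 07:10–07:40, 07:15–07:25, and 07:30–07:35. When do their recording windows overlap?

Merge the second list: 03:00–06:25, 07:10–07:40.
01:40–01:50: no overlap with the second set.
01:55–02:30: no overlap with the second set.
05:50–08:25 meets the second set on 05:50–06:25, 07:10–07:40.

05:50–06:25, 07:10–07:40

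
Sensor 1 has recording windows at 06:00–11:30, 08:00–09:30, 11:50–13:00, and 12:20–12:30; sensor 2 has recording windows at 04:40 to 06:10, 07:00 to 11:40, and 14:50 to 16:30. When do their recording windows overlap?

06:00–06:10, 07:00–11:30

A, merged: 06:00–11:30, 11:50–13:00.
06:00–11:30 overlaps B on 06:00–06:10, 07:00–11:30.
11:50–13:00 falls entirely outside B.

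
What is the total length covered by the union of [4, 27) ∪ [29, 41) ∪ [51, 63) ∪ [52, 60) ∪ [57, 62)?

Merged: [4, 27), [29, 41), [51, 63).
Lengths: 23 + 12 + 12 = 47.

47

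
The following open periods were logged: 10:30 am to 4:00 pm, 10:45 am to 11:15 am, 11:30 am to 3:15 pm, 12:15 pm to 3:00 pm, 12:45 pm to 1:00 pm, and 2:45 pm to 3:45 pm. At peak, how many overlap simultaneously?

4

Walk the sorted start/end points keeping a running depth.
The depth first hits 4 at 12:45 pm.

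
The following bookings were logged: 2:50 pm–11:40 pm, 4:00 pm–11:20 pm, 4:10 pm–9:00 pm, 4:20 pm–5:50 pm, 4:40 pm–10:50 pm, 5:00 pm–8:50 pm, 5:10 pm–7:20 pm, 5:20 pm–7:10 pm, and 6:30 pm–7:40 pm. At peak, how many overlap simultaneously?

8

Sweep endpoints in order; track running count of active intervals.
Peak of 8 reached at 5:20 pm.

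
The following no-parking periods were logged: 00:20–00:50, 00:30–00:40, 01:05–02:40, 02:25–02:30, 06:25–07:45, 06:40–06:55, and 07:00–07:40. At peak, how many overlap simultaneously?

Sweep endpoints in order; track running count of active intervals.
Peak of 2 reached at 00:30.

2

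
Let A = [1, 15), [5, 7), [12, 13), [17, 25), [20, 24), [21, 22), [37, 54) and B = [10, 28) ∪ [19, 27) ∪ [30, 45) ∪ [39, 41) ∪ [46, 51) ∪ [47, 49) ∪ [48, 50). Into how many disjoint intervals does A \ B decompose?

3

Merge the first list: [1, 15), [17, 25), [37, 54).
Merge the second list: [10, 28), [30, 45), [46, 51).
A \ B = [1, 10), [45, 46), [51, 54).
That is 3 disjoint pieces.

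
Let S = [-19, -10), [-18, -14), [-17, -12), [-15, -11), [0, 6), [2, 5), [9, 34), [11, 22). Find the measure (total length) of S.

Merged: [-19, -10), [0, 6), [9, 34).
Lengths: 9 + 6 + 25 = 40.

40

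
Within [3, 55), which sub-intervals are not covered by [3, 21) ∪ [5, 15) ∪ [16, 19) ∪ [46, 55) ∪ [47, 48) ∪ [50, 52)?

The merged coverage is [3, 21), [46, 55).
Uncovered inside [3, 55): [21, 46).

[21, 46)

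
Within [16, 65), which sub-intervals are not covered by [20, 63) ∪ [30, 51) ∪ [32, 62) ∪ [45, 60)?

[16, 20) ∪ [63, 65)

Covered (merged): [20, 63).
Uncovered inside [16, 65): [16, 20), [63, 65).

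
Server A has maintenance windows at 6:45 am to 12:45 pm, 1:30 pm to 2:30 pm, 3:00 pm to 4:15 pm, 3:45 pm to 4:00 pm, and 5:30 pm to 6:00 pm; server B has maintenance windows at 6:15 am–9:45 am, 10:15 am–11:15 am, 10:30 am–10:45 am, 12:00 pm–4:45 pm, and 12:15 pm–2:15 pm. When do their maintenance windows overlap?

6:45 am–9:45 am, 10:15 am–11:15 am, 12:00 pm–12:45 pm, 1:30 pm–2:30 pm, 3:00 pm–4:15 pm

A, merged: 6:45 am–12:45 pm, 1:30 pm–2:30 pm, 3:00 pm–4:15 pm, 5:30 pm–6:00 pm.
B, merged: 6:15 am–9:45 am, 10:15 am–11:15 am, 12:00 pm–4:45 pm.
6:45 am–12:45 pm ∩ B → 6:45 am–9:45 am, 10:15 am–11:15 am, 12:00 pm–12:45 pm.
1:30 pm–2:30 pm ∩ B → 1:30 pm–2:30 pm.
3:00 pm–4:15 pm ∩ B → 3:00 pm–4:15 pm.
5:30 pm–6:00 pm meets no B interval.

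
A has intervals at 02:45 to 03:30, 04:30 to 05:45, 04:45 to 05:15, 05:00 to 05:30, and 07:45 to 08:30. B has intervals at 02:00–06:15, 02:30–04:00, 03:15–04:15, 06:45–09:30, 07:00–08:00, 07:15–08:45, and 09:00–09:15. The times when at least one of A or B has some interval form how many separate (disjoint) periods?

First set merges to 02:45-03:30, 04:30-05:45, 07:45-08:30.
Second set merges to 02:00-06:15, 06:45-09:30.
A ∪ B = 02:00-06:15, 06:45-09:30.
That is 2 disjoint pieces.

2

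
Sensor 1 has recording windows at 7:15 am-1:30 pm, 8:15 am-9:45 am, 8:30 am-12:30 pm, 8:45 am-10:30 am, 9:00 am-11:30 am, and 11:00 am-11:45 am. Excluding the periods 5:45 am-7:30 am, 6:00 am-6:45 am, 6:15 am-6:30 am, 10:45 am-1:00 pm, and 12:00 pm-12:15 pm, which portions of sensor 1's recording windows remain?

7:30 am-10:45 am, 1:00 pm-1:30 pm

First set merges to 7:15 am-1:30 pm.
Second set merges to 5:45 am-7:30 am, 10:45 am-1:00 pm.
7:15 am-1:30 pm minus B → 7:30 am-10:45 am, 1:00 pm-1:30 pm.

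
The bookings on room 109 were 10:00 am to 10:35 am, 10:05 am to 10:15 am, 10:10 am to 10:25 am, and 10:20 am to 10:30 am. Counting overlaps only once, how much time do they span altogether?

35 min

Merged: 10:00 am–10:35 am.
Length: 35 min.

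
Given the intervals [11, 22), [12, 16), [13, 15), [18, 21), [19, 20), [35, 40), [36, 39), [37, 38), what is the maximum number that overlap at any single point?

3

Sweep endpoints in order; track running count of active intervals.
Peak of 3 reached at 13.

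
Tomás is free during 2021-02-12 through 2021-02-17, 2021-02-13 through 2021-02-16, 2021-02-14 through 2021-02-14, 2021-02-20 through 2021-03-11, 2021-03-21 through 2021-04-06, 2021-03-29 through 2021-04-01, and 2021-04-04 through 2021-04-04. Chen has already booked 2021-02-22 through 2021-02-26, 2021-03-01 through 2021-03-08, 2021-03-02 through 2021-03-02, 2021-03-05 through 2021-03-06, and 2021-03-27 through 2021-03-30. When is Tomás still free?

Merge the first list: 2021-02-12 through 2021-02-17, 2021-02-20 through 2021-03-11, 2021-03-21 through 2021-04-06.
Merge the second list: 2021-02-22 through 2021-02-26, 2021-03-01 through 2021-03-08, 2021-03-27 through 2021-03-30.
2021-02-12 through 2021-02-17: no B overlap → unchanged.
2021-02-20 through 2021-03-11 minus B → 2021-02-20 through 2021-02-21, 2021-02-27 through 2021-02-28, 2021-03-09 through 2021-03-11.
2021-03-21 through 2021-04-06 minus B → 2021-03-21 through 2021-03-26, 2021-03-31 through 2021-04-06.

2021-02-12 through 2021-02-17, 2021-02-20 through 2021-02-21, 2021-02-27 through 2021-02-28, 2021-03-09 through 2021-03-11, 2021-03-21 through 2021-03-26, 2021-03-31 through 2021-04-06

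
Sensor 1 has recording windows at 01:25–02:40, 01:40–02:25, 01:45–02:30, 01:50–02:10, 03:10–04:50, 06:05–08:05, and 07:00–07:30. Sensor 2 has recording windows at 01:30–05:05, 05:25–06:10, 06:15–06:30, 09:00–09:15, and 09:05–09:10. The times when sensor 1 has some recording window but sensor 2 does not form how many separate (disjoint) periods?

Merge the first list: 01:25-02:40, 03:10-04:50, 06:05-08:05.
Merge the second list: 01:30-05:05, 05:25-06:10, 06:15-06:30, 09:00-09:15.
A \ B = 01:25-01:30, 06:10-06:15, 06:30-08:05.
That is 3 disjoint pieces.

3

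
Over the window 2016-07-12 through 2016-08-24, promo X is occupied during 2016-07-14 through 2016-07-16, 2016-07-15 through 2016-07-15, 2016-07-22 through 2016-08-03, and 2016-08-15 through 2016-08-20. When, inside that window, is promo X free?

After merging, the occupied span is 2016-07-14 through 2016-07-16, 2016-07-22 through 2016-08-03, 2016-08-15 through 2016-08-20.
Complement within 2016-07-12 through 2016-08-24: 2016-07-12 through 2016-07-13, 2016-07-17 through 2016-07-21, 2016-08-04 through 2016-08-14, 2016-08-21 through 2016-08-24.

2016-07-12 through 2016-07-13, 2016-07-17 through 2016-07-21, 2016-08-04 through 2016-08-14, 2016-08-21 through 2016-08-24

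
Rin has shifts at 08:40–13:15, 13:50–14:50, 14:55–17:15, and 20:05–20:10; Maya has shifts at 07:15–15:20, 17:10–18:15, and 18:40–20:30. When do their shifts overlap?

08:40–13:15 overlaps B on 08:40–13:15.
13:50–14:50 overlaps B on 13:50–14:50.
14:55–17:15 overlaps B on 14:55–15:20, 17:10–17:15.
20:05–20:10 overlaps B on 20:05–20:10.

08:40–13:15, 13:50–14:50, 14:55–15:20, 17:10–17:15, 20:05–20:10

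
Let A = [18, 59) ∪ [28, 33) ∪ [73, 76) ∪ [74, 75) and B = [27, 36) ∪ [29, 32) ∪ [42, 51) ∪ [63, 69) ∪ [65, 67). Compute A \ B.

Merge the first list: [18, 59), [73, 76).
Merge the second list: [27, 36), [42, 51), [63, 69).
[18, 59) \ B = [18, 27), [36, 42), [51, 59).
[73, 76): nothing removed.

[18, 27) ∪ [36, 42) ∪ [51, 59) ∪ [73, 76)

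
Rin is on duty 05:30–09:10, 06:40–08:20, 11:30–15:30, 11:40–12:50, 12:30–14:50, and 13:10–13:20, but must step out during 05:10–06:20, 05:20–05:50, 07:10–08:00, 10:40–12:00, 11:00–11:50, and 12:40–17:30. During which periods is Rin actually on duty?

Merge the first list: 05:30–09:10, 11:30–15:30.
Merge the second list: 05:10–06:20, 07:10–08:00, 10:40–12:00, 12:40–17:30.
05:30–09:10 minus B → 06:20–07:10, 08:00–09:10.
11:30–15:30 minus B → 12:00–12:40.

06:20–07:10, 08:00–09:10, 12:00–12:40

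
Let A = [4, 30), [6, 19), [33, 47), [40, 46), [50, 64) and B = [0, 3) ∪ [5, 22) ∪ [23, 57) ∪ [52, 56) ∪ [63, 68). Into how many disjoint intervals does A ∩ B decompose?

5

First set merges to [4, 30), [33, 47), [50, 64).
Second set merges to [0, 3), [5, 22), [23, 57), [63, 68).
A ∩ B = [5, 22), [23, 30), [33, 47), [50, 57), [63, 64).
That is 5 disjoint pieces.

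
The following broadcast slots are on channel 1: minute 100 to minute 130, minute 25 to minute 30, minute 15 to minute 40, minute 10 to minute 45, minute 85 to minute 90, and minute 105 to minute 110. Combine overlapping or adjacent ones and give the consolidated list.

minute 10 to minute 45, minute 85 to minute 90, minute 100 to minute 130

Sort by start: minute 10 to minute 45, minute 15 to minute 40, minute 25 to minute 30, minute 85 to minute 90, minute 100 to minute 130, minute 105 to minute 110.
minute 15 to minute 40 overlaps/touches minute 10 to minute 45 → extend to minute 10 to minute 45.
minute 25 to minute 30 overlaps/touches minute 10 to minute 45 → extend to minute 10 to minute 45.
minute 85 to minute 90 is disjoint → start new block.
minute 100 to minute 130 is disjoint → start new block.
minute 105 to minute 110 overlaps/touches minute 100 to minute 130 → extend to minute 100 to minute 130.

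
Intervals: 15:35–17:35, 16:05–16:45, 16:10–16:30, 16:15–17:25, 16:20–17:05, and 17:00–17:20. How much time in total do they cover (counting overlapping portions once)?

2 h

Merged: 15:35-17:35.
Length: 2 h.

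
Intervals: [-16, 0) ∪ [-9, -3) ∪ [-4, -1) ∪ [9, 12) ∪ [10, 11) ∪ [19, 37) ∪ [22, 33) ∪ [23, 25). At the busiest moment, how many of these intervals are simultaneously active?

Walk the sorted start/end points keeping a running depth.
The depth first hits 3 at -4.

3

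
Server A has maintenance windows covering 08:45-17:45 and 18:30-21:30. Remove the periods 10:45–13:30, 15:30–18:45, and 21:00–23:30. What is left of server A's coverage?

08:45–10:45, 13:30–15:30, 18:45–21:00

08:45–17:45 with B removed leaves 08:45–10:45, 13:30–15:30.
18:30–21:30 with B removed leaves 18:45–21:00.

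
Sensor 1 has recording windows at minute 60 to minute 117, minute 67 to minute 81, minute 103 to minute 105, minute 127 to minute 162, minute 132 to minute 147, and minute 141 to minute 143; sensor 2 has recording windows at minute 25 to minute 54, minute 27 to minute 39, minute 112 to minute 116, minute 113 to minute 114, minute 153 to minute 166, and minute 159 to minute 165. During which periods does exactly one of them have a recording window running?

minute 25 to minute 54, minute 60 to minute 112, minute 116 to minute 117, minute 127 to minute 153, minute 162 to minute 166

First set merges to minute 60 to minute 117, minute 127 to minute 162.
Second set merges to minute 25 to minute 54, minute 112 to minute 116, minute 153 to minute 166.
Only in the first: minute 60 to minute 112, minute 116 to minute 117, minute 127 to minute 153.
Only in the second: minute 25 to minute 54, minute 162 to minute 166.
Together these are the periods covered by exactly one.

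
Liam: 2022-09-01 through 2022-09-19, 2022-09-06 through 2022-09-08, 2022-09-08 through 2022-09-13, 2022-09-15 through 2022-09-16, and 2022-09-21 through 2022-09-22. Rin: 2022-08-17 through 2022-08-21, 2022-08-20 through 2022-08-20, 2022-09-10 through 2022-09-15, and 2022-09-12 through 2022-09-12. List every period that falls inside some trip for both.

A, merged: 2022-09-01 through 2022-09-19, 2022-09-21 through 2022-09-22.
B, merged: 2022-08-17 through 2022-08-21, 2022-09-10 through 2022-09-15.
2022-09-01 through 2022-09-19 ∩ B → 2022-09-10 through 2022-09-15.
2022-09-21 through 2022-09-22 meets no B interval.

2022-09-10 through 2022-09-15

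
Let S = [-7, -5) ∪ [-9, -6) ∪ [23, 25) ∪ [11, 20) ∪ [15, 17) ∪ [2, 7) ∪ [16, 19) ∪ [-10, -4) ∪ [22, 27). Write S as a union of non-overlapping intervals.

[-10, -4) ∪ [2, 7) ∪ [11, 20) ∪ [22, 27)

Sort by start: [-10, -4), [-9, -6), [-7, -5), [2, 7), [11, 20), [15, 17), [16, 19), [22, 27), [23, 25).
[-9, -6) overlaps/touches [-10, -4) → extend to [-10, -4).
[-7, -5) overlaps/touches [-10, -4) → extend to [-10, -4).
[2, 7) is disjoint → start new block.
[11, 20) is disjoint → start new block.
[15, 17) overlaps/touches [11, 20) → extend to [11, 20).
[16, 19) overlaps/touches [11, 20) → extend to [11, 20).
[22, 27) is disjoint → start new block.
[23, 25) overlaps/touches [22, 27) → extend to [22, 27).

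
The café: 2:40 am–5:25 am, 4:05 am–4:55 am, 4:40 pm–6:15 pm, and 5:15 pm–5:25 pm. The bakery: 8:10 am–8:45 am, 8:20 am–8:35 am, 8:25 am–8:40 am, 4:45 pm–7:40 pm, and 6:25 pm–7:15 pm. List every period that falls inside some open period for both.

4:45 pm–6:15 pm

First set merges to 2:40 am–5:25 am, 4:40 pm–6:15 pm.
Second set merges to 8:10 am–8:45 am, 4:45 pm–7:40 pm.
2:40 am–5:25 am falls entirely outside B.
4:40 pm–6:15 pm overlaps B on 4:45 pm–6:15 pm.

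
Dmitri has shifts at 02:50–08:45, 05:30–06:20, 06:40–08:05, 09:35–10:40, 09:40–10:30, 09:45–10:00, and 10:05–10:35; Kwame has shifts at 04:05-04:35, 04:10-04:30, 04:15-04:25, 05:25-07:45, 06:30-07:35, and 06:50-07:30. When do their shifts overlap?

04:05–04:35, 05:25–07:45

A, merged: 02:50–08:45, 09:35–10:40.
B, merged: 04:05–04:35, 05:25–07:45.
02:50–08:45 overlaps B on 04:05–04:35, 05:25–07:45.
09:35–10:40 falls entirely outside B.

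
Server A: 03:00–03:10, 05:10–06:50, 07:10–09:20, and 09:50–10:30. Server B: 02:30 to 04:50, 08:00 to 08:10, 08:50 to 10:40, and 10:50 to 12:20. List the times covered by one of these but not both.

A but not B: 05:10–06:50, 07:10–08:00, 08:10–08:50.
B but not A: 02:30–03:00, 03:10–04:50, 09:20–09:50, 10:30–10:40, 10:50–12:20.
Combining gives A △ B.

02:30–03:00, 03:10–04:50, 05:10–06:50, 07:10–08:00, 08:10–08:50, 09:20–09:50, 10:30–10:40, 10:50–12:20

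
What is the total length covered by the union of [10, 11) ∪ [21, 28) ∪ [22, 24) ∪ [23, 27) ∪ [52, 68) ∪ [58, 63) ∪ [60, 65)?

Merged: [10, 11), [21, 28), [52, 68).
Lengths: 1 + 7 + 16 = 24.

24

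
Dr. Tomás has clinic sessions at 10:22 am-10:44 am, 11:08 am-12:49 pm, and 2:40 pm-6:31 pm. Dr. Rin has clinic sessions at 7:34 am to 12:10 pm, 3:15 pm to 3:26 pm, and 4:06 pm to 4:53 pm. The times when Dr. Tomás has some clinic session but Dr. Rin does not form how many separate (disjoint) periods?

4

A \ B = 12:10 pm–12:49 pm, 2:40 pm–3:15 pm, 3:26 pm–4:06 pm, 4:53 pm–6:31 pm.
That is 4 disjoint pieces.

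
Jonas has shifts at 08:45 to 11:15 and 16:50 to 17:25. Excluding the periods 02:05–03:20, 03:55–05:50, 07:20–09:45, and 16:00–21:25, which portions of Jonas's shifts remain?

09:45–11:15

08:45–11:15 with B removed leaves 09:45–11:15.
16:50–17:25 lies entirely inside B → drops out.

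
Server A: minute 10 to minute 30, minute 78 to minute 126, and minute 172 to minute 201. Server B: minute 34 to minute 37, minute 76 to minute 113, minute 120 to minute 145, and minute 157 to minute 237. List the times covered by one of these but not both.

minute 10 to minute 30, minute 34 to minute 37, minute 76 to minute 78, minute 113 to minute 120, minute 126 to minute 145, minute 157 to minute 172, minute 201 to minute 237

Only in the first: minute 10 to minute 30, minute 113 to minute 120.
Only in the second: minute 34 to minute 37, minute 76 to minute 78, minute 126 to minute 145, minute 157 to minute 172, minute 201 to minute 237.
Together these are the periods covered by exactly one.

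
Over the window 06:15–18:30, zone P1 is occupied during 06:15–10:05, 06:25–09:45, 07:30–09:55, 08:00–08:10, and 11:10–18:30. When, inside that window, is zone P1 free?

After merging, the occupied span is 06:15–10:05, 11:10–18:30.
Complement within 06:15–18:30: 10:05–11:10.

10:05–11:10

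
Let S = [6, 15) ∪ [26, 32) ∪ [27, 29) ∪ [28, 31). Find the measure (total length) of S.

Merged: [6, 15), [26, 32).
Lengths: 9 + 6 = 15.

15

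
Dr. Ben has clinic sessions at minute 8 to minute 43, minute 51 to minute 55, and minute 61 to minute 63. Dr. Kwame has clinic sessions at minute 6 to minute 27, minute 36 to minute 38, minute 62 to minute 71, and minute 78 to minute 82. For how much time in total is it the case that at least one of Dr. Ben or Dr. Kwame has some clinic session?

A ∪ B = minute 6 to minute 43, minute 51 to minute 55, minute 61 to minute 71, minute 78 to minute 82.
Total: 37 minutes + 4 minutes + 10 minutes + 4 minutes = 55 minutes.

55 minutes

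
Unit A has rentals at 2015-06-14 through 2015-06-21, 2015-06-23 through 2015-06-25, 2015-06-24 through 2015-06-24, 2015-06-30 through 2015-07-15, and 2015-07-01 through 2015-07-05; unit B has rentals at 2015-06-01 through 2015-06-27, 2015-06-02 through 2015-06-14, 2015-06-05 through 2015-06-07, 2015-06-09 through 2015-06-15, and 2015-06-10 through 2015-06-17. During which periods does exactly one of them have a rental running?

2015-06-01 through 2015-06-13, 2015-06-22 through 2015-06-22, 2015-06-26 through 2015-06-27, 2015-06-30 through 2015-07-15

A, merged: 2015-06-14 through 2015-06-21, 2015-06-23 through 2015-06-25, 2015-06-30 through 2015-07-15.
B, merged: 2015-06-01 through 2015-06-27.
Only in the first: 2015-06-30 through 2015-07-15.
Only in the second: 2015-06-01 through 2015-06-13, 2015-06-22 through 2015-06-22, 2015-06-26 through 2015-06-27.
Together these are the periods covered by exactly one.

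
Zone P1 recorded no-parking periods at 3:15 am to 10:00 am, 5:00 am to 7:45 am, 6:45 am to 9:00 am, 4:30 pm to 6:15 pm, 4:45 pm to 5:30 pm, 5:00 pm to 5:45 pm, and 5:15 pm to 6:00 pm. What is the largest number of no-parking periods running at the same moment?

4

Sweep endpoints in order; track running count of active intervals.
Peak of 4 reached at 5:15 pm.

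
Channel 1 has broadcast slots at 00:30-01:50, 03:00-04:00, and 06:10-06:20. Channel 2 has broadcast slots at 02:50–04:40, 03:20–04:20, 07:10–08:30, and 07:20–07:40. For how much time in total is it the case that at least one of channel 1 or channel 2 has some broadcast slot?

4 h 40 min

B, merged: 02:50–04:40, 07:10–08:30.
A ∪ B = 00:30–01:50, 02:50–04:40, 06:10–06:20, 07:10–08:30.
Total: 1 h 20 min + 1 h 50 min + 10 min + 1 h 20 min = 4 h 40 min.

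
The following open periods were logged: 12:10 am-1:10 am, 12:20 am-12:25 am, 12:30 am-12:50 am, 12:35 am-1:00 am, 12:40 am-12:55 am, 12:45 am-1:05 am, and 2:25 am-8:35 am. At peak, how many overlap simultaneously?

Sweep endpoints in order; track running count of active intervals.
Peak of 5 reached at 12:45 am.

5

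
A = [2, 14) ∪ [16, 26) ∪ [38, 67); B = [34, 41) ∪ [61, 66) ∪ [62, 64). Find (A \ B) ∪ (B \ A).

[2, 14) ∪ [16, 26) ∪ [34, 38) ∪ [41, 61) ∪ [66, 67)

Merge the second list: [34, 41), [61, 66).
A but not B: [2, 14), [16, 26), [41, 61), [66, 67).
B but not A: [34, 38).
Combining gives A △ B.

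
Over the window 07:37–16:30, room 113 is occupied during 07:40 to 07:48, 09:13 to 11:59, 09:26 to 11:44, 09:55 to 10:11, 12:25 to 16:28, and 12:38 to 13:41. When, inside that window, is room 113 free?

The merged coverage is 07:40-07:48, 09:13-11:59, 12:25-16:28.
Complement within 07:37-16:30: 07:37-07:40, 07:48-09:13, 11:59-12:25, 16:28-16:30.

07:37-07:40, 07:48-09:13, 11:59-12:25, 16:28-16:30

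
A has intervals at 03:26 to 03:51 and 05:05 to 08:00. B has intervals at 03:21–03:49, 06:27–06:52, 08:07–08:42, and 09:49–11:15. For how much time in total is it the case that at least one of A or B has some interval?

A ∪ B = 03:21–03:51, 05:05–08:00, 08:07–08:42, 09:49–11:15.
Total: 30 min + 2 h 55 min + 35 min + 1 h 26 min = 5 h 26 min.

5 h 26 min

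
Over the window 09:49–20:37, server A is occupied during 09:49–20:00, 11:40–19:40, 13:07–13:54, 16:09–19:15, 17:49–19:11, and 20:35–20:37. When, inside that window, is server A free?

20:00-20:35

After merging, the occupied span is 09:49-20:00, 20:35-20:37.
Uncovered inside 09:49-20:37: 20:00-20:35.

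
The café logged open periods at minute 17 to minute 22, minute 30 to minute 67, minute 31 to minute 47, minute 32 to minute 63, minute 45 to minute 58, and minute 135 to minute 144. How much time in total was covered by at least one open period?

51 minutes

Merged: minute 17 to minute 22, minute 30 to minute 67, minute 135 to minute 144.
Lengths: 5 minutes + 37 minutes + 9 minutes = 51 minutes.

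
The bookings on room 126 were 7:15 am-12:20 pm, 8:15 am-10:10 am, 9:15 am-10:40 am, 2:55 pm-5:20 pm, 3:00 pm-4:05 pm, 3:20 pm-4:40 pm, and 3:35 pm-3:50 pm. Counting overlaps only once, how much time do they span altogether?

Merged: 7:15 am–12:20 pm, 2:55 pm–5:20 pm.
Lengths: 5 h 5 min + 2 h 25 min = 7 h 30 min.

7 h 30 min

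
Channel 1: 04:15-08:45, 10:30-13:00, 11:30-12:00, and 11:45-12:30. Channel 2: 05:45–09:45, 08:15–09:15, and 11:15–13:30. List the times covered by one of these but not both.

04:15–05:45, 08:45–09:45, 10:30–11:15, 13:00–13:30

First set merges to 04:15–08:45, 10:30–13:00.
Second set merges to 05:45–09:45, 11:15–13:30.
Only in the first: 04:15–05:45, 10:30–11:15.
Only in the second: 08:45–09:45, 13:00–13:30.
Together these are the periods covered by exactly one.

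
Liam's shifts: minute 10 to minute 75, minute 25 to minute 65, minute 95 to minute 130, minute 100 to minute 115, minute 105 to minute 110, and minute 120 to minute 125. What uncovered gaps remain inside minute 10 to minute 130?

After merging, the occupied span is minute 10 to minute 75, minute 95 to minute 130.
Gaps within minute 10 to minute 130: minute 75 to minute 95.

minute 75 to minute 95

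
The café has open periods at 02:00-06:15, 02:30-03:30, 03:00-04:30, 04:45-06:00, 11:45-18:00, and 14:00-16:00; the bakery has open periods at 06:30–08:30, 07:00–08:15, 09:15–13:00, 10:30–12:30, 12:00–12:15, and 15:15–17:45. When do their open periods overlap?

A, merged: 02:00–06:15, 11:45–18:00.
B, merged: 06:30–08:30, 09:15–13:00, 15:15–17:45.
02:00–06:15 falls entirely outside B.
11:45–18:00 overlaps B on 11:45–13:00, 15:15–17:45.

11:45–13:00, 15:15–17:45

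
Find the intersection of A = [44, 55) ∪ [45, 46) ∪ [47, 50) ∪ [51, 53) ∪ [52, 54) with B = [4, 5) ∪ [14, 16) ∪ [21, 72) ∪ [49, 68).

A, merged: [44, 55).
B, merged: [4, 5), [14, 16), [21, 72).
[44, 55) ∩ B → [44, 55).

[44, 55)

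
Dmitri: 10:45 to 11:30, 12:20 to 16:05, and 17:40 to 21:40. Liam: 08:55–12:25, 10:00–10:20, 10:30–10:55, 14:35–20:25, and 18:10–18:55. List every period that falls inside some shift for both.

Second set merges to 08:55-12:25, 14:35-20:25.
10:45-11:30 meets the second set on 10:45-11:30.
12:20-16:05 meets the second set on 12:20-12:25, 14:35-16:05.
17:40-21:40 meets the second set on 17:40-20:25.

10:45-11:30, 12:20-12:25, 14:35-16:05, 17:40-20:25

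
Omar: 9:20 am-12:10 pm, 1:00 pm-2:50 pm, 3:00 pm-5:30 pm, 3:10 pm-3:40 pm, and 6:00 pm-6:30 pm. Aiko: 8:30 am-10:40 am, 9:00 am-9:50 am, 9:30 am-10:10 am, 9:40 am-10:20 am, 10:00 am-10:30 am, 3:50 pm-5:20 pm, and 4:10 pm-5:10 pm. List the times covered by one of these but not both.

First set merges to 9:20 am–12:10 pm, 1:00 pm–2:50 pm, 3:00 pm–5:30 pm, 6:00 pm–6:30 pm.
Second set merges to 8:30 am–10:40 am, 3:50 pm–5:20 pm.
A \ B = 10:40 am–12:10 pm, 1:00 pm–2:50 pm, 3:00 pm–3:50 pm, 5:20 pm–5:30 pm, 6:00 pm–6:30 pm.
B \ A = 8:30 am–9:20 am.
Union of the two gives the symmetric difference.

8:30 am–9:20 am, 10:40 am–12:10 pm, 1:00 pm–2:50 pm, 3:00 pm–3:50 pm, 5:20 pm–5:30 pm, 6:00 pm–6:30 pm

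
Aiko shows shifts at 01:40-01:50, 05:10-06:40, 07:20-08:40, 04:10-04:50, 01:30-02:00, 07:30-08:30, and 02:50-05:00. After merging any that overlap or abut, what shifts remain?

Sort by start: 01:30–02:00, 01:40–01:50, 02:50–05:00, 04:10–04:50, 05:10–06:40, 07:20–08:40, 07:30–08:30.
01:40–01:50 overlaps/touches 01:30–02:00 → extend to 01:30–02:00.
02:50–05:00 is disjoint → start new block.
04:10–04:50 overlaps/touches 02:50–05:00 → extend to 02:50–05:00.
05:10–06:40 is disjoint → start new block.
07:20–08:40 is disjoint → start new block.
07:30–08:30 overlaps/touches 07:20–08:40 → extend to 07:20–08:40.

01:30–02:00, 02:50–05:00, 05:10–06:40, 07:20–08:40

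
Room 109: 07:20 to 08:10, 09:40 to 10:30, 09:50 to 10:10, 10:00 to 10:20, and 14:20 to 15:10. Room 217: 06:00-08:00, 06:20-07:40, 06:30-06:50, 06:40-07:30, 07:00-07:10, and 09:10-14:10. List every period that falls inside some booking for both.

Merge the first list: 07:20–08:10, 09:40–10:30, 14:20–15:10.
Merge the second list: 06:00–08:00, 09:10–14:10.
07:20–08:10 ∩ B → 07:20–08:00.
09:40–10:30 ∩ B → 09:40–10:30.
14:20–15:10 meets no B interval.

07:20–08:00, 09:40–10:30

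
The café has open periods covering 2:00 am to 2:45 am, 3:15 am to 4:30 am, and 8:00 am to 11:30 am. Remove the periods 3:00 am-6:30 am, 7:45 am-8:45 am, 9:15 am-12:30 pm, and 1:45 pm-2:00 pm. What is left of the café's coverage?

2:00 am-2:45 am, 8:45 am-9:15 am

2:00 am-2:45 am is untouched.
3:15 am-4:30 am lies entirely inside B → drops out.
8:00 am-11:30 am with B removed leaves 8:45 am-9:15 am.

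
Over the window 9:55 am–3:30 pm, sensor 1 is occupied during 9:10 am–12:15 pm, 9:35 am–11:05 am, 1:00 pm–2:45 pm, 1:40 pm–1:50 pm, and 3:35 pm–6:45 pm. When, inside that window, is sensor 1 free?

12:15 pm–1:00 pm, 2:45 pm–3:30 pm

Covered (merged): 9:10 am–12:15 pm, 1:00 pm–2:45 pm, 3:35 pm–6:45 pm.
Gaps within 9:55 am–3:30 pm: 12:15 pm–1:00 pm, 2:45 pm–3:30 pm.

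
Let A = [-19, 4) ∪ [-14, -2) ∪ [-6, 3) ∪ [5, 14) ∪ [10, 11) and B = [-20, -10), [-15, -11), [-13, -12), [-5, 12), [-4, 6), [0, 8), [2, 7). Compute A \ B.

[-10, -5) ∪ [12, 14)

Merge the first list: [-19, 4), [5, 14).
Merge the second list: [-20, -10), [-5, 12).
[-19, 4) with B removed leaves [-10, -5).
[5, 14) with B removed leaves [12, 14).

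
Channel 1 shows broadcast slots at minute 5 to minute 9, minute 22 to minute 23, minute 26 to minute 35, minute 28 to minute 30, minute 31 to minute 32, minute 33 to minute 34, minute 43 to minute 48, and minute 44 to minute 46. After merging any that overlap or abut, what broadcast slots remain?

minute 5 to minute 9, minute 22 to minute 23, minute 26 to minute 35, minute 43 to minute 48

minute 22 to minute 23 is disjoint → start new block.
minute 26 to minute 35 is disjoint → start new block.
minute 28 to minute 30 overlaps/touches minute 26 to minute 35 → extend to minute 26 to minute 35.
minute 31 to minute 32 overlaps/touches minute 26 to minute 35 → extend to minute 26 to minute 35.
minute 33 to minute 34 overlaps/touches minute 26 to minute 35 → extend to minute 26 to minute 35.
minute 43 to minute 48 is disjoint → start new block.
minute 44 to minute 46 overlaps/touches minute 43 to minute 48 → extend to minute 43 to minute 48.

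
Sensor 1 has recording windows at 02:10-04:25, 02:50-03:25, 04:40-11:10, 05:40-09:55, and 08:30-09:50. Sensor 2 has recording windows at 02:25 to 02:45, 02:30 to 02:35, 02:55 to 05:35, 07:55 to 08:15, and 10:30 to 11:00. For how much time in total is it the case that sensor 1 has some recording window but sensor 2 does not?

5 h 10 min

First set merges to 02:10–04:25, 04:40–11:10.
Second set merges to 02:25–02:45, 02:55–05:35, 07:55–08:15, 10:30–11:00.
A \ B = 02:10–02:25, 02:45–02:55, 05:35–07:55, 08:15–10:30, 11:00–11:10.
Total: 15 min + 10 min + 2 h 20 min + 2 h 15 min + 10 min = 5 h 10 min.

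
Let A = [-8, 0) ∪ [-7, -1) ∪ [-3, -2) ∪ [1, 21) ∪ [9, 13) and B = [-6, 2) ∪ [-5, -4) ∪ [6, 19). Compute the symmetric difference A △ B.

First set merges to [-8, 0), [1, 21).
Second set merges to [-6, 2), [6, 19).
A but not B: [-8, -6), [2, 6), [19, 21).
B but not A: [0, 1).
Combining gives A △ B.

[-8, -6) ∪ [0, 1) ∪ [2, 6) ∪ [19, 21)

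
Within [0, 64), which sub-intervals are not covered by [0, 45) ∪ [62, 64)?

Covered (merged): [0, 45), [62, 64).
Complement within [0, 64): [45, 62).

[45, 62)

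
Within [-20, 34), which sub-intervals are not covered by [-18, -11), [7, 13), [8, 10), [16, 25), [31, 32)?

After merging, the occupied span is [-18, -11), [7, 13), [16, 25), [31, 32).
Uncovered inside [-20, 34): [-20, -18), [-11, 7), [13, 16), [25, 31), [32, 34).

[-20, -18) ∪ [-11, 7) ∪ [13, 16) ∪ [25, 31) ∪ [32, 34)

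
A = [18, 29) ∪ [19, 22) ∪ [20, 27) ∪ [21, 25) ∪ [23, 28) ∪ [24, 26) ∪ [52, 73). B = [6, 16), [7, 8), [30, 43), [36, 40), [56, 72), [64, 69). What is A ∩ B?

Merge the first list: [18, 29), [52, 73).
Merge the second list: [6, 16), [30, 43), [56, 72).
[18, 29): no overlap with the second set.
[52, 73) meets the second set on [56, 72).

[56, 72)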